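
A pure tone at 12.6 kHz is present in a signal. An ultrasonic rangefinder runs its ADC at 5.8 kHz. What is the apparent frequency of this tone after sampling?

12.6 kHz mod fs = 1 kHz.
1 kHz ≤ fs/2 = 2.9 kHz, appears at 1 kHz.

1 kHz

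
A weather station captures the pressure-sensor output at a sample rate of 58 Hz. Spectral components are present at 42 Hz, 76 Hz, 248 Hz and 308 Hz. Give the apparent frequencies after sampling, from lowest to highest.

16 Hz, 18 Hz

fs/2 = 29 Hz.
42 Hz > fs/2 = 29 Hz, folds to fs − 42 Hz = 16 Hz.
76 Hz mod fs = 18 Hz.
18 Hz ≤ fs/2 = 29 Hz, appears at 18 Hz.
248 Hz mod fs = 16 Hz.
16 Hz ≤ fs/2 = 29 Hz, appears at 16 Hz.
308 Hz mod fs = 18 Hz.
18 Hz ≤ fs/2 = 29 Hz, appears at 18 Hz.
Distinct values: {16 Hz, 18 Hz}.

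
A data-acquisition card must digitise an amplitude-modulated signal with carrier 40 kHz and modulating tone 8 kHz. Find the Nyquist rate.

96 kHz

AM sidebands sit at fc ± fm = 32 kHz and 48 kHz.
Highest-frequency component: 48 kHz.
Nyquist rate = 2 × 48 kHz = 96 kHz.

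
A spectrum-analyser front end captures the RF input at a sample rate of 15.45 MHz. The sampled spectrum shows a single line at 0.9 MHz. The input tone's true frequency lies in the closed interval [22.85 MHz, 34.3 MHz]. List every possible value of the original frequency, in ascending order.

Frequencies that alias to 0.9 MHz are k·fs ± 0.9 MHz for integer k ≥ 0.
k=0: 0.9 MHz.
k=1: 14.55 MHz, 16.35 MHz.
k=2: 30 MHz, 31.8 MHz.
k=3: 45.45 MHz, 47.25 MHz.
Within [22.85 MHz, 34.3 MHz]: 30 MHz, 31.8 MHz.

30 MHz, 31.8 MHz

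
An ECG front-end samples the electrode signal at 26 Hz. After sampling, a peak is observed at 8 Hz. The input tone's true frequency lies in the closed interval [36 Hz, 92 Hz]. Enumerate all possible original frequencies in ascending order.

44 Hz, 60 Hz, 70 Hz, 86 Hz

Frequencies that alias to 8 Hz are k·fs ± 8 Hz for integer k ≥ 0.
k=0: 8 Hz.
k=1: 18 Hz, 34 Hz.
k=2: 44 Hz, 60 Hz.
k=3: 70 Hz, 86 Hz.
k=4: 96 Hz, 112 Hz.
Within [36 Hz, 92 Hz]: 44 Hz, 60 Hz, 70 Hz, 86 Hz.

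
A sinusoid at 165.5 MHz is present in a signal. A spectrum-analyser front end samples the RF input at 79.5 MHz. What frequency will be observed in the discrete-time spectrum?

6.5 MHz

165.5 MHz mod fs = 6.5 MHz.
6.5 MHz ≤ fs/2 = 39.75 MHz, appears at 6.5 MHz.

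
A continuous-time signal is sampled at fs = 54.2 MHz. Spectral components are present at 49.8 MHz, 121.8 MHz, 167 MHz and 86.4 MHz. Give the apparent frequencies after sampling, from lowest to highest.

4.4 MHz, 13.4 MHz, 22 MHz

fs/2 = 27.1 MHz.
49.8 MHz > fs/2 = 27.1 MHz, folds to fs − 49.8 MHz = 4.4 MHz.
121.8 MHz mod fs = 13.4 MHz.
13.4 MHz ≤ fs/2 = 27.1 MHz, appears at 13.4 MHz.
167 MHz mod fs = 4.4 MHz.
4.4 MHz ≤ fs/2 = 27.1 MHz, appears at 4.4 MHz.
86.4 MHz mod fs = 32.2 MHz.
32.2 MHz > fs/2 = 27.1 MHz, folds to fs − 32.2 MHz = 22 MHz.
Distinct values: {4.4 MHz, 13.4 MHz, 22 MHz}.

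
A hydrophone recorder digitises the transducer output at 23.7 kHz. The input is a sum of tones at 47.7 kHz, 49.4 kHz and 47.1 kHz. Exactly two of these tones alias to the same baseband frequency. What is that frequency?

0.3 kHz

fs/2 = 11.85 kHz.
47.7 kHz mod fs = 0.3 kHz.
0.3 kHz ≤ fs/2 = 11.85 kHz, appears at 0.3 kHz.
49.4 kHz mod fs = 2 kHz.
2 kHz ≤ fs/2 = 11.85 kHz, appears at 2 kHz.
47.1 kHz mod fs = 23.4 kHz.
23.4 kHz > fs/2 = 11.85 kHz, folds to fs − 23.4 kHz = 0.3 kHz.
47.1 kHz and 47.7 kHz both map to 0.3 kHz.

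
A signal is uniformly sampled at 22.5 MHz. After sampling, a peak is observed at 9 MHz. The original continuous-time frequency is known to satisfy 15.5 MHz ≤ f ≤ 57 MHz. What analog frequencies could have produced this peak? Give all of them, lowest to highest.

Frequencies that alias to 9 MHz are k·fs ± 9 MHz for integer k ≥ 0.
k=0: 9 MHz.
k=1: 13.5 MHz, 31.5 MHz.
k=2: 36 MHz, 54 MHz.
k=3: 58.5 MHz, 76.5 MHz.
Within [15.5 MHz, 57 MHz]: 31.5 MHz, 36 MHz, 54 MHz.

31.5 MHz, 36 MHz, 54 MHz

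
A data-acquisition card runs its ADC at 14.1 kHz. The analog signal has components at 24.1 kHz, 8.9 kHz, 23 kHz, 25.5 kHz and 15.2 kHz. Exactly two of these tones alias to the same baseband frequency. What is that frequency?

5.2 kHz

fs/2 = 7.05 kHz.
24.1 kHz mod fs = 10 kHz.
10 kHz > fs/2 = 7.05 kHz, folds to fs − 10 kHz = 4.1 kHz.
8.9 kHz > fs/2 = 7.05 kHz, folds to fs − 8.9 kHz = 5.2 kHz.
23 kHz mod fs = 8.9 kHz.
8.9 kHz > fs/2 = 7.05 kHz, folds to fs − 8.9 kHz = 5.2 kHz.
25.5 kHz mod fs = 11.4 kHz.
11.4 kHz > fs/2 = 7.05 kHz, folds to fs − 11.4 kHz = 2.7 kHz.
15.2 kHz mod fs = 1.1 kHz.
1.1 kHz ≤ fs/2 = 7.05 kHz, appears at 1.1 kHz.
8.9 kHz and 23 kHz both map to 5.2 kHz.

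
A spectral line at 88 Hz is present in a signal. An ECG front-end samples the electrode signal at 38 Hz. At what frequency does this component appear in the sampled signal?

88 Hz mod fs = 12 Hz.
12 Hz ≤ fs/2 = 19 Hz, appears at 12 Hz.

12 Hz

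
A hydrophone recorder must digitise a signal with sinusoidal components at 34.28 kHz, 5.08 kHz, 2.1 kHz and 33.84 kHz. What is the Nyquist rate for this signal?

Highest-frequency component: 34.28 kHz.
Nyquist rate = 2 × 34.28 kHz = 68.56 kHz.

68.56 kHz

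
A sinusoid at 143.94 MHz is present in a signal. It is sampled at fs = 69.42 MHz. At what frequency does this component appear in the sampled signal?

5.1 MHz

143.94 MHz mod fs = 5.1 MHz.
5.1 MHz ≤ fs/2 = 34.71 MHz, appears at 5.1 MHz.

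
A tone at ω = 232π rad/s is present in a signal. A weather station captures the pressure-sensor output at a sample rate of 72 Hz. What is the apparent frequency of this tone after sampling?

ω = 232π rad/s → f = ω/(2π) = 116 Hz.
116 Hz mod fs = 44 Hz.
44 Hz > fs/2 = 36 Hz, folds to fs − 44 Hz = 28 Hz.

28 Hz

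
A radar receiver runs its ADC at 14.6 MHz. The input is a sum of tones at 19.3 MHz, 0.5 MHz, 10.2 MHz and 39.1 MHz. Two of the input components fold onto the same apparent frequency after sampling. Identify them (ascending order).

fs/2 = 7.3 MHz.
19.3 MHz mod fs = 4.7 MHz.
4.7 MHz ≤ fs/2 = 7.3 MHz, appears at 4.7 MHz.
0.5 MHz ≤ fs/2 = 7.3 MHz, passes unchanged.
10.2 MHz > fs/2 = 7.3 MHz, folds to fs − 10.2 MHz = 4.4 MHz.
39.1 MHz mod fs = 9.9 MHz.
9.9 MHz > fs/2 = 7.3 MHz, folds to fs − 9.9 MHz = 4.7 MHz.
19.3 MHz and 39.1 MHz both map to 4.7 MHz.

19.3 MHz, 39.1 MHz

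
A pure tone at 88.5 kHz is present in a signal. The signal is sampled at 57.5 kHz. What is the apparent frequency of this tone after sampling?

26.5 kHz

88.5 kHz mod fs = 31 kHz.
31 kHz > fs/2 = 28.75 kHz, folds to fs − 31 kHz = 26.5 kHz.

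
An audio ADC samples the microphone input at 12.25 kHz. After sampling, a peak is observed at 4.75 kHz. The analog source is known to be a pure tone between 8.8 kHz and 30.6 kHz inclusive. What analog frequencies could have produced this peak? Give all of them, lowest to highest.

Frequencies that alias to 4.75 kHz are k·fs ± 4.75 kHz for integer k ≥ 0.
k=0: 4.75 kHz.
k=1: 7.5 kHz, 17 kHz.
k=2: 19.75 kHz, 29.25 kHz.
k=3: 32 kHz, 41.5 kHz.
Within [8.8 kHz, 30.6 kHz]: 17 kHz, 19.75 kHz, 29.25 kHz.

17 kHz, 19.75 kHz, 29.25 kHz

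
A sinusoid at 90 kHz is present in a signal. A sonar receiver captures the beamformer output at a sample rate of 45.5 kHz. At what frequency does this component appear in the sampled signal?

90 kHz mod fs = 44.5 kHz.
44.5 kHz > fs/2 = 22.75 kHz, folds to fs − 44.5 kHz = 1 kHz.

1 kHz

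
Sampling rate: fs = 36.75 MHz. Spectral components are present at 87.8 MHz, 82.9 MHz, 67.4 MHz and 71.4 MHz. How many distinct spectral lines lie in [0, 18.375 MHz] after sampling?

fs/2 = 18.375 MHz.
87.8 MHz mod fs = 14.3 MHz.
14.3 MHz ≤ fs/2 = 18.375 MHz, appears at 14.3 MHz.
82.9 MHz mod fs = 9.4 MHz.
9.4 MHz ≤ fs/2 = 18.375 MHz, appears at 9.4 MHz.
67.4 MHz mod fs = 30.65 MHz.
30.65 MHz > fs/2 = 18.375 MHz, folds to fs − 30.65 MHz = 6.1 MHz.
71.4 MHz mod fs = 34.65 MHz.
34.65 MHz > fs/2 = 18.375 MHz, folds to fs − 34.65 MHz = 2.1 MHz.
Distinct values: {2.1 MHz, 6.1 MHz, 9.4 MHz, 14.3 MHz} → 4.

4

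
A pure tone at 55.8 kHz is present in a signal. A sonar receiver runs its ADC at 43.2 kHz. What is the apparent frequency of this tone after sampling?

55.8 kHz mod fs = 12.6 kHz.
12.6 kHz ≤ fs/2 = 21.6 kHz, appears at 12.6 kHz.

12.6 kHz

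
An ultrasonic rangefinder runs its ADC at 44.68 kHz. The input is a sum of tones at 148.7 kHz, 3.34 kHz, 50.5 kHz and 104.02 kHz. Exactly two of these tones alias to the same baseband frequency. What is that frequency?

fs/2 = 22.34 kHz.
148.7 kHz mod fs = 14.66 kHz.
14.66 kHz ≤ fs/2 = 22.34 kHz, appears at 14.66 kHz.
3.34 kHz ≤ fs/2 = 22.34 kHz, passes unchanged.
50.5 kHz mod fs = 5.82 kHz.
5.82 kHz ≤ fs/2 = 22.34 kHz, appears at 5.82 kHz.
104.02 kHz mod fs = 14.66 kHz.
14.66 kHz ≤ fs/2 = 22.34 kHz, appears at 14.66 kHz.
104.02 kHz and 148.7 kHz both map to 14.66 kHz.

14.66 kHz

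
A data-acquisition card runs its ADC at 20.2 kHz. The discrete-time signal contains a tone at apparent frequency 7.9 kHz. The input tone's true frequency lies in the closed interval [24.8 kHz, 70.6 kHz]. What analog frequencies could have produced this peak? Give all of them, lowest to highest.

28.1 kHz, 32.5 kHz, 48.3 kHz, 52.7 kHz, 68.5 kHz

Frequencies that alias to 7.9 kHz are k·fs ± 7.9 kHz for integer k ≥ 0.
k=0: 7.9 kHz.
k=1: 12.3 kHz, 28.1 kHz.
k=2: 32.5 kHz, 48.3 kHz.
k=3: 52.7 kHz, 68.5 kHz.
k=4: 72.9 kHz, 88.7 kHz.
Within [24.8 kHz, 70.6 kHz]: 28.1 kHz, 32.5 kHz, 48.3 kHz, 52.7 kHz, 68.5 kHz.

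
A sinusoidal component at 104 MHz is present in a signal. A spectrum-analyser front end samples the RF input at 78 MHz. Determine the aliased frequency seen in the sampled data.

26 MHz

104 MHz mod fs = 26 MHz.
26 MHz ≤ fs/2 = 39 MHz, appears at 26 MHz.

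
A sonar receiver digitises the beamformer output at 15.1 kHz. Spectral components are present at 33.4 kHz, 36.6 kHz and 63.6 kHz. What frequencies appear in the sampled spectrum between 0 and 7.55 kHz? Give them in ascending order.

fs/2 = 7.55 kHz.
33.4 kHz mod fs = 3.2 kHz.
3.2 kHz ≤ fs/2 = 7.55 kHz, appears at 3.2 kHz.
36.6 kHz mod fs = 6.4 kHz.
6.4 kHz ≤ fs/2 = 7.55 kHz, appears at 6.4 kHz.
63.6 kHz mod fs = 3.2 kHz.
3.2 kHz ≤ fs/2 = 7.55 kHz, appears at 3.2 kHz.
Distinct values: {3.2 kHz, 6.4 kHz}.

3.2 kHz, 6.4 kHz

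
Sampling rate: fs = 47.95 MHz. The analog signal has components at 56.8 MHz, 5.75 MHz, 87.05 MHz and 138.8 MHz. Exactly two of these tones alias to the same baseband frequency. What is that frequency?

8.85 MHz

fs/2 = 23.975 MHz.
56.8 MHz mod fs = 8.85 MHz.
8.85 MHz ≤ fs/2 = 23.975 MHz, appears at 8.85 MHz.
5.75 MHz ≤ fs/2 = 23.975 MHz, passes unchanged.
87.05 MHz mod fs = 39.1 MHz.
39.1 MHz > fs/2 = 23.975 MHz, folds to fs − 39.1 MHz = 8.85 MHz.
138.8 MHz mod fs = 42.9 MHz.
42.9 MHz > fs/2 = 23.975 MHz, folds to fs − 42.9 MHz = 5.05 MHz.
56.8 MHz and 87.05 MHz both map to 8.85 MHz.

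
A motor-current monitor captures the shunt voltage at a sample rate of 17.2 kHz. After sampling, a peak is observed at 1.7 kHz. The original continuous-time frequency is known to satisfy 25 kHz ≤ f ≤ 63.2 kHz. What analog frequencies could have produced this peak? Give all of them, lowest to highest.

32.7 kHz, 36.1 kHz, 49.9 kHz, 53.3 kHz

Frequencies that alias to 1.7 kHz are k·fs ± 1.7 kHz for integer k ≥ 0.
k=0: 1.7 kHz.
k=1: 15.5 kHz, 18.9 kHz.
k=2: 32.7 kHz, 36.1 kHz.
k=3: 49.9 kHz, 53.3 kHz.
k=4: 67.1 kHz, 70.5 kHz.
Within [25 kHz, 63.2 kHz]: 32.7 kHz, 36.1 kHz, 49.9 kHz, 53.3 kHz.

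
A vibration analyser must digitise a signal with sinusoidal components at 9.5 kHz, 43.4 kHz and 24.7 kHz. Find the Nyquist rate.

Highest-frequency component: 43.4 kHz.
Nyquist rate = 2 × 43.4 kHz = 86.8 kHz.

86.8 kHz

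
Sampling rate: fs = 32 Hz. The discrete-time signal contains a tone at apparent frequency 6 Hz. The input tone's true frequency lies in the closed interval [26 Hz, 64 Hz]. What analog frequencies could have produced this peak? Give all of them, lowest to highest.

26 Hz, 38 Hz, 58 Hz

Frequencies that alias to 6 Hz are k·fs ± 6 Hz for integer k ≥ 0.
k=0: 6 Hz.
k=1: 26 Hz, 38 Hz.
k=2: 58 Hz, 70 Hz.
k=3: 90 Hz, 102 Hz.
Within [26 Hz, 64 Hz]: 26 Hz, 38 Hz, 58 Hz.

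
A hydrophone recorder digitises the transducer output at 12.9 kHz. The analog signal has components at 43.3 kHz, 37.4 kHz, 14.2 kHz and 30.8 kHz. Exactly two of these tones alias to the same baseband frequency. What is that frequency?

1.3 kHz

fs/2 = 6.45 kHz.
43.3 kHz mod fs = 4.6 kHz.
4.6 kHz ≤ fs/2 = 6.45 kHz, appears at 4.6 kHz.
37.4 kHz mod fs = 11.6 kHz.
11.6 kHz > fs/2 = 6.45 kHz, folds to fs − 11.6 kHz = 1.3 kHz.
14.2 kHz mod fs = 1.3 kHz.
1.3 kHz ≤ fs/2 = 6.45 kHz, appears at 1.3 kHz.
30.8 kHz mod fs = 5 kHz.
5 kHz ≤ fs/2 = 6.45 kHz, appears at 5 kHz.
14.2 kHz and 37.4 kHz both map to 1.3 kHz.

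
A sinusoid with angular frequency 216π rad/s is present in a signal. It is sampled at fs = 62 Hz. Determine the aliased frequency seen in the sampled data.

16 Hz

ω = 216π rad/s → f = ω/(2π) = 108 Hz.
108 Hz mod fs = 46 Hz.
46 Hz > fs/2 = 31 Hz, folds to fs − 46 Hz = 16 Hz.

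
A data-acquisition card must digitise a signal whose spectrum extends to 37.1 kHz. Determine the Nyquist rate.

Nyquist rate = 2 × 37.1 kHz = 74.2 kHz.

74.2 kHz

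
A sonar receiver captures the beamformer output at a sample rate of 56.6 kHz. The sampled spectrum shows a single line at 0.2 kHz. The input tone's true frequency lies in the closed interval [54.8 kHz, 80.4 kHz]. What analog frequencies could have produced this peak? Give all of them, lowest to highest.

56.4 kHz, 56.8 kHz

Frequencies that alias to 0.2 kHz are k·fs ± 0.2 kHz for integer k ≥ 0.
k=0: 0.2 kHz.
k=1: 56.4 kHz, 56.8 kHz.
k=2: 113 kHz, 113.4 kHz.
Within [54.8 kHz, 80.4 kHz]: 56.4 kHz, 56.8 kHz.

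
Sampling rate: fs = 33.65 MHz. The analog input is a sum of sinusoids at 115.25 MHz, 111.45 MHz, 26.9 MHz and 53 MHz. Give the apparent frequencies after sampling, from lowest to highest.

fs/2 = 16.825 MHz.
115.25 MHz mod fs = 14.3 MHz.
14.3 MHz ≤ fs/2 = 16.825 MHz, appears at 14.3 MHz.
111.45 MHz mod fs = 10.5 MHz.
10.5 MHz ≤ fs/2 = 16.825 MHz, appears at 10.5 MHz.
26.9 MHz > fs/2 = 16.825 MHz, folds to fs − 26.9 MHz = 6.75 MHz.
53 MHz mod fs = 19.35 MHz.
19.35 MHz > fs/2 = 16.825 MHz, folds to fs − 19.35 MHz = 14.3 MHz.
Distinct values: {6.75 MHz, 10.5 MHz, 14.3 MHz}.

6.75 MHz, 10.5 MHz, 14.3 MHz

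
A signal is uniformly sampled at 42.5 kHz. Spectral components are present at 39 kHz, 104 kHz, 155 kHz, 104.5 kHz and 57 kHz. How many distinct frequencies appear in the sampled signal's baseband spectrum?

fs/2 = 21.25 kHz.
39 kHz > fs/2 = 21.25 kHz, folds to fs − 39 kHz = 3.5 kHz.
104 kHz mod fs = 19 kHz.
19 kHz ≤ fs/2 = 21.25 kHz, appears at 19 kHz.
155 kHz mod fs = 27.5 kHz.
27.5 kHz > fs/2 = 21.25 kHz, folds to fs − 27.5 kHz = 15 kHz.
104.5 kHz mod fs = 19.5 kHz.
19.5 kHz ≤ fs/2 = 21.25 kHz, appears at 19.5 kHz.
57 kHz mod fs = 14.5 kHz.
14.5 kHz ≤ fs/2 = 21.25 kHz, appears at 14.5 kHz.
Distinct values: {3.5 kHz, 14.5 kHz, 15 kHz, 19 kHz, 19.5 kHz} → 5.

5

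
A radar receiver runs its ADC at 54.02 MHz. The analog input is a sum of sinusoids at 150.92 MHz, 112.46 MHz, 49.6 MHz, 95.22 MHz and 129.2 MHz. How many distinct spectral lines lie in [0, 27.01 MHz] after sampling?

4

fs/2 = 27.01 MHz.
150.92 MHz mod fs = 42.88 MHz.
42.88 MHz > fs/2 = 27.01 MHz, folds to fs − 42.88 MHz = 11.14 MHz.
112.46 MHz mod fs = 4.42 MHz.
4.42 MHz ≤ fs/2 = 27.01 MHz, appears at 4.42 MHz.
49.6 MHz > fs/2 = 27.01 MHz, folds to fs − 49.6 MHz = 4.42 MHz.
95.22 MHz mod fs = 41.2 MHz.
41.2 MHz > fs/2 = 27.01 MHz, folds to fs − 41.2 MHz = 12.82 MHz.
129.2 MHz mod fs = 21.16 MHz.
21.16 MHz ≤ fs/2 = 27.01 MHz, appears at 21.16 MHz.
Distinct values: {4.42 MHz, 11.14 MHz, 12.82 MHz, 21.16 MHz} → 4.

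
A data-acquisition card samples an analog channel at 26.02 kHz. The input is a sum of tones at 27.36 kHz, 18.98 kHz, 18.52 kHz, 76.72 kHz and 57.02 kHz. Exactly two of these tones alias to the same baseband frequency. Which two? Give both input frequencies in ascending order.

27.36 kHz, 76.72 kHz

fs/2 = 13.01 kHz.
27.36 kHz mod fs = 1.34 kHz.
1.34 kHz ≤ fs/2 = 13.01 kHz, appears at 1.34 kHz.
18.98 kHz > fs/2 = 13.01 kHz, folds to fs − 18.98 kHz = 7.04 kHz.
18.52 kHz > fs/2 = 13.01 kHz, folds to fs − 18.52 kHz = 7.5 kHz.
76.72 kHz mod fs = 24.68 kHz.
24.68 kHz > fs/2 = 13.01 kHz, folds to fs − 24.68 kHz = 1.34 kHz.
57.02 kHz mod fs = 4.98 kHz.
4.98 kHz ≤ fs/2 = 13.01 kHz, appears at 4.98 kHz.
27.36 kHz and 76.72 kHz both map to 1.34 kHz.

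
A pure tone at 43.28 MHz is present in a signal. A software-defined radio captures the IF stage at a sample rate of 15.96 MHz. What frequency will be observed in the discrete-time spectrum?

43.28 MHz mod fs = 11.36 MHz.
11.36 MHz > fs/2 = 7.98 MHz, folds to fs − 11.36 MHz = 4.6 MHz.

4.6 MHz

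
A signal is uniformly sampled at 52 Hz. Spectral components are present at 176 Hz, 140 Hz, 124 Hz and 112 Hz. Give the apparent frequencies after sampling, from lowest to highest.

fs/2 = 26 Hz.
176 Hz mod fs = 20 Hz.
20 Hz ≤ fs/2 = 26 Hz, appears at 20 Hz.
140 Hz mod fs = 36 Hz.
36 Hz > fs/2 = 26 Hz, folds to fs − 36 Hz = 16 Hz.
124 Hz mod fs = 20 Hz.
20 Hz ≤ fs/2 = 26 Hz, appears at 20 Hz.
112 Hz mod fs = 8 Hz.
8 Hz ≤ fs/2 = 26 Hz, appears at 8 Hz.
Distinct values: {8 Hz, 16 Hz, 20 Hz}.

8 Hz, 16 Hz, 20 Hz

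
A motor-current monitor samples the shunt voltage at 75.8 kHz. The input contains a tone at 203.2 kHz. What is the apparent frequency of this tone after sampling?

203.2 kHz mod fs = 51.6 kHz.
51.6 kHz > fs/2 = 37.9 kHz, folds to fs − 51.6 kHz = 24.2 kHz.

24.2 kHz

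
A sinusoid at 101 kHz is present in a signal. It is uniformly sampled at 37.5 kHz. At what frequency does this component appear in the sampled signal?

11.5 kHz

101 kHz mod fs = 26 kHz.
26 kHz > fs/2 = 18.75 kHz, folds to fs − 26 kHz = 11.5 kHz.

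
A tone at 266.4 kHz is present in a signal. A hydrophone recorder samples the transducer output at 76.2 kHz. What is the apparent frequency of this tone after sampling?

266.4 kHz mod fs = 37.8 kHz.
37.8 kHz ≤ fs/2 = 38.1 kHz, appears at 37.8 kHz.

37.8 kHz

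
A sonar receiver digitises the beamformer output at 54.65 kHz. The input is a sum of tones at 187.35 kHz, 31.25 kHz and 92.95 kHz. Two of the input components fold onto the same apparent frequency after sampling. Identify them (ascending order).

fs/2 = 27.325 kHz.
187.35 kHz mod fs = 23.4 kHz.
23.4 kHz ≤ fs/2 = 27.325 kHz, appears at 23.4 kHz.
31.25 kHz > fs/2 = 27.325 kHz, folds to fs − 31.25 kHz = 23.4 kHz.
92.95 kHz mod fs = 38.3 kHz.
38.3 kHz > fs/2 = 27.325 kHz, folds to fs − 38.3 kHz = 16.35 kHz.
31.25 kHz and 187.35 kHz both map to 23.4 kHz.

31.25 kHz, 187.35 kHz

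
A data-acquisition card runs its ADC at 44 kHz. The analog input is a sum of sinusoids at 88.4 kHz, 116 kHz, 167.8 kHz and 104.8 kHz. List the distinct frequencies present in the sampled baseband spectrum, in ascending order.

0.4 kHz, 8.2 kHz, 16 kHz, 16.8 kHz

fs/2 = 22 kHz.
88.4 kHz mod fs = 0.4 kHz.
0.4 kHz ≤ fs/2 = 22 kHz, appears at 0.4 kHz.
116 kHz mod fs = 28 kHz.
28 kHz > fs/2 = 22 kHz, folds to fs − 28 kHz = 16 kHz.
167.8 kHz mod fs = 35.8 kHz.
35.8 kHz > fs/2 = 22 kHz, folds to fs − 35.8 kHz = 8.2 kHz.
104.8 kHz mod fs = 16.8 kHz.
16.8 kHz ≤ fs/2 = 22 kHz, appears at 16.8 kHz.
Distinct values: {0.4 kHz, 8.2 kHz, 16 kHz, 16.8 kHz}.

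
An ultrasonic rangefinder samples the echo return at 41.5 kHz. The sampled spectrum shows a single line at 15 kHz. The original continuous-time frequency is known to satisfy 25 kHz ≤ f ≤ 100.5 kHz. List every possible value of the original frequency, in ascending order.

Frequencies that alias to 15 kHz are k·fs ± 15 kHz for integer k ≥ 0.
k=0: 15 kHz.
k=1: 26.5 kHz, 56.5 kHz.
k=2: 68 kHz, 98 kHz.
k=3: 109.5 kHz, 139.5 kHz.
Within [25 kHz, 100.5 kHz]: 26.5 kHz, 56.5 kHz, 68 kHz, 98 kHz.

26.5 kHz, 56.5 kHz, 68 kHz, 98 kHz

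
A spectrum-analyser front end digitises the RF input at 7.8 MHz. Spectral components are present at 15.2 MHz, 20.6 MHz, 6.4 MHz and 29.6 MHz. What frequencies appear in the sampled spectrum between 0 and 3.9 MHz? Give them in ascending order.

0.4 MHz, 1.4 MHz, 1.6 MHz, 2.8 MHz

fs/2 = 3.9 MHz.
15.2 MHz mod fs = 7.4 MHz.
7.4 MHz > fs/2 = 3.9 MHz, folds to fs − 7.4 MHz = 0.4 MHz.
20.6 MHz mod fs = 5 MHz.
5 MHz > fs/2 = 3.9 MHz, folds to fs − 5 MHz = 2.8 MHz.
6.4 MHz > fs/2 = 3.9 MHz, folds to fs − 6.4 MHz = 1.4 MHz.
29.6 MHz mod fs = 6.2 MHz.
6.2 MHz > fs/2 = 3.9 MHz, folds to fs − 6.2 MHz = 1.6 MHz.
Distinct values: {0.4 MHz, 1.4 MHz, 1.6 MHz, 2.8 MHz}.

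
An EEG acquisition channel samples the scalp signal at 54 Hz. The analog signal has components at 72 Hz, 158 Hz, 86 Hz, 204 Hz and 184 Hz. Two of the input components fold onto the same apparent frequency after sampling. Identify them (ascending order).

fs/2 = 27 Hz.
72 Hz mod fs = 18 Hz.
18 Hz ≤ fs/2 = 27 Hz, appears at 18 Hz.
158 Hz mod fs = 50 Hz.
50 Hz > fs/2 = 27 Hz, folds to fs − 50 Hz = 4 Hz.
86 Hz mod fs = 32 Hz.
32 Hz > fs/2 = 27 Hz, folds to fs − 32 Hz = 22 Hz.
204 Hz mod fs = 42 Hz.
42 Hz > fs/2 = 27 Hz, folds to fs − 42 Hz = 12 Hz.
184 Hz mod fs = 22 Hz.
22 Hz ≤ fs/2 = 27 Hz, appears at 22 Hz.
86 Hz and 184 Hz both map to 22 Hz.

86 Hz, 184 Hz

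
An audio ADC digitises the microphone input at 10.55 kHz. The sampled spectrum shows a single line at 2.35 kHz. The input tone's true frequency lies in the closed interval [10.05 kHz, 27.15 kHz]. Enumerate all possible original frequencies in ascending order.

Frequencies that alias to 2.35 kHz are k·fs ± 2.35 kHz for integer k ≥ 0.
k=0: 2.35 kHz.
k=1: 8.2 kHz, 12.9 kHz.
k=2: 18.75 kHz, 23.45 kHz.
k=3: 29.3 kHz, 34 kHz.
Within [10.05 kHz, 27.15 kHz]: 12.9 kHz, 18.75 kHz, 23.45 kHz.

12.9 kHz, 18.75 kHz, 23.45 kHz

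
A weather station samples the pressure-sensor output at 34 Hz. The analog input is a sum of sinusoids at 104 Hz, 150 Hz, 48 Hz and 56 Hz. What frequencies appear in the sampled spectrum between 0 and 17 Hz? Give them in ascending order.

2 Hz, 12 Hz, 14 Hz

fs/2 = 17 Hz.
104 Hz mod fs = 2 Hz.
2 Hz ≤ fs/2 = 17 Hz, appears at 2 Hz.
150 Hz mod fs = 14 Hz.
14 Hz ≤ fs/2 = 17 Hz, appears at 14 Hz.
48 Hz mod fs = 14 Hz.
14 Hz ≤ fs/2 = 17 Hz, appears at 14 Hz.
56 Hz mod fs = 22 Hz.
22 Hz > fs/2 = 17 Hz, folds to fs − 22 Hz = 12 Hz.
Distinct values: {2 Hz, 12 Hz, 14 Hz}.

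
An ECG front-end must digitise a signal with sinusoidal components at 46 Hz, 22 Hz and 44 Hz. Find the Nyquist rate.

92 Hz

Highest-frequency component: 46 Hz.
Nyquist rate = 2 × 46 Hz = 92 Hz.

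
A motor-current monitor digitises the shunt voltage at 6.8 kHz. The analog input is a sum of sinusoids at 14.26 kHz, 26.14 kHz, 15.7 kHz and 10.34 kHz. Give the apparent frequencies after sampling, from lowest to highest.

fs/2 = 3.4 kHz.
14.26 kHz mod fs = 0.66 kHz.
0.66 kHz ≤ fs/2 = 3.4 kHz, appears at 0.66 kHz.
26.14 kHz mod fs = 5.74 kHz.
5.74 kHz > fs/2 = 3.4 kHz, folds to fs − 5.74 kHz = 1.06 kHz.
15.7 kHz mod fs = 2.1 kHz.
2.1 kHz ≤ fs/2 = 3.4 kHz, appears at 2.1 kHz.
10.34 kHz mod fs = 3.54 kHz.
3.54 kHz > fs/2 = 3.4 kHz, folds to fs − 3.54 kHz = 3.26 kHz.
Distinct values: {0.66 kHz, 1.06 kHz, 2.1 kHz, 3.26 kHz}.

0.66 kHz, 1.06 kHz, 2.1 kHz, 3.26 kHz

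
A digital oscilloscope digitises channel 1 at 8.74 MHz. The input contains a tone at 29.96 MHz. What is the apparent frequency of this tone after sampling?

3.74 MHz

29.96 MHz mod fs = 3.74 MHz.
3.74 MHz ≤ fs/2 = 4.37 MHz, appears at 3.74 MHz.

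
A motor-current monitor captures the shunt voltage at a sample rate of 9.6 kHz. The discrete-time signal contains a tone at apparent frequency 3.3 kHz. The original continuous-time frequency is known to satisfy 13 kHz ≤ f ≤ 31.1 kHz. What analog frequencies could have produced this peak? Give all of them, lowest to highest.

Frequencies that alias to 3.3 kHz are k·fs ± 3.3 kHz for integer k ≥ 0.
k=0: 3.3 kHz.
k=1: 6.3 kHz, 12.9 kHz.
k=2: 15.9 kHz, 22.5 kHz.
k=3: 25.5 kHz, 32.1 kHz.
k=4: 35.1 kHz, 41.7 kHz.
Within [13 kHz, 31.1 kHz]: 15.9 kHz, 22.5 kHz, 25.5 kHz.

15.9 kHz, 22.5 kHz, 25.5 kHz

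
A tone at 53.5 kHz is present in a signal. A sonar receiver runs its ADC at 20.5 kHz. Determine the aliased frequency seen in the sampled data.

8 kHz

53.5 kHz mod fs = 12.5 kHz.
12.5 kHz > fs/2 = 10.25 kHz, folds to fs − 12.5 kHz = 8 kHz.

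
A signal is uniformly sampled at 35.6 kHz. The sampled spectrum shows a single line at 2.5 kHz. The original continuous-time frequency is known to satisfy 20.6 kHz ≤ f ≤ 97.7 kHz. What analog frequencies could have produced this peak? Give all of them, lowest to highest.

33.1 kHz, 38.1 kHz, 68.7 kHz, 73.7 kHz

Frequencies that alias to 2.5 kHz are k·fs ± 2.5 kHz for integer k ≥ 0.
k=0: 2.5 kHz.
k=1: 33.1 kHz, 38.1 kHz.
k=2: 68.7 kHz, 73.7 kHz.
k=3: 104.3 kHz, 109.3 kHz.
Within [20.6 kHz, 97.7 kHz]: 33.1 kHz, 38.1 kHz, 68.7 kHz, 73.7 kHz.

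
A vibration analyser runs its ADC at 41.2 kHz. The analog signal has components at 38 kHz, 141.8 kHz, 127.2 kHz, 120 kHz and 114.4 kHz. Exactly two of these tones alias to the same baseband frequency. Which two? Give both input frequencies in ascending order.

fs/2 = 20.6 kHz.
38 kHz > fs/2 = 20.6 kHz, folds to fs − 38 kHz = 3.2 kHz.
141.8 kHz mod fs = 18.2 kHz.
18.2 kHz ≤ fs/2 = 20.6 kHz, appears at 18.2 kHz.
127.2 kHz mod fs = 3.6 kHz.
3.6 kHz ≤ fs/2 = 20.6 kHz, appears at 3.6 kHz.
120 kHz mod fs = 37.6 kHz.
37.6 kHz > fs/2 = 20.6 kHz, folds to fs − 37.6 kHz = 3.6 kHz.
114.4 kHz mod fs = 32 kHz.
32 kHz > fs/2 = 20.6 kHz, folds to fs − 32 kHz = 9.2 kHz.
120 kHz and 127.2 kHz both map to 3.6 kHz.

120 kHz, 127.2 kHz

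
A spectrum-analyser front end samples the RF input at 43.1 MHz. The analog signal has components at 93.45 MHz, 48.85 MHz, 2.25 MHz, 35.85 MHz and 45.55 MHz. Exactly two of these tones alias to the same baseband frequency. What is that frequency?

fs/2 = 21.55 MHz.
93.45 MHz mod fs = 7.25 MHz.
7.25 MHz ≤ fs/2 = 21.55 MHz, appears at 7.25 MHz.
48.85 MHz mod fs = 5.75 MHz.
5.75 MHz ≤ fs/2 = 21.55 MHz, appears at 5.75 MHz.
2.25 MHz ≤ fs/2 = 21.55 MHz, passes unchanged.
35.85 MHz > fs/2 = 21.55 MHz, folds to fs − 35.85 MHz = 7.25 MHz.
45.55 MHz mod fs = 2.45 MHz.
2.45 MHz ≤ fs/2 = 21.55 MHz, appears at 2.45 MHz.
35.85 MHz and 93.45 MHz both map to 7.25 MHz.

7.25 MHz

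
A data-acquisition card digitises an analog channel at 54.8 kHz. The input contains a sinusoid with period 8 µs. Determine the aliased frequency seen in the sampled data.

15.4 kHz

T = 8 µs → f = 1/T = 125 kHz.
125 kHz mod fs = 15.4 kHz.
15.4 kHz ≤ fs/2 = 27.4 kHz, appears at 15.4 kHz.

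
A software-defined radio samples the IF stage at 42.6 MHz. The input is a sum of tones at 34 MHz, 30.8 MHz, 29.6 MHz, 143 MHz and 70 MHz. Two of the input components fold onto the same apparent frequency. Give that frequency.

15.2 MHz

fs/2 = 21.3 MHz.
34 MHz > fs/2 = 21.3 MHz, folds to fs − 34 MHz = 8.6 MHz.
30.8 MHz > fs/2 = 21.3 MHz, folds to fs − 30.8 MHz = 11.8 MHz.
29.6 MHz > fs/2 = 21.3 MHz, folds to fs − 29.6 MHz = 13 MHz.
143 MHz mod fs = 15.2 MHz.
15.2 MHz ≤ fs/2 = 21.3 MHz, appears at 15.2 MHz.
70 MHz mod fs = 27.4 MHz.
27.4 MHz > fs/2 = 21.3 MHz, folds to fs − 27.4 MHz = 15.2 MHz.
70 MHz and 143 MHz both map to 15.2 MHz.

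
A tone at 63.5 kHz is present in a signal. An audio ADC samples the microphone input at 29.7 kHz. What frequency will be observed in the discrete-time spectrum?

4.1 kHz

63.5 kHz mod fs = 4.1 kHz.
4.1 kHz ≤ fs/2 = 14.85 kHz, appears at 4.1 kHz.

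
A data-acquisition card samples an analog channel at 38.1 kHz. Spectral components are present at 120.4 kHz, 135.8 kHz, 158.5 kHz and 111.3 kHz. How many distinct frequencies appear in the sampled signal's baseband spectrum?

fs/2 = 19.05 kHz.
120.4 kHz mod fs = 6.1 kHz.
6.1 kHz ≤ fs/2 = 19.05 kHz, appears at 6.1 kHz.
135.8 kHz mod fs = 21.5 kHz.
21.5 kHz > fs/2 = 19.05 kHz, folds to fs − 21.5 kHz = 16.6 kHz.
158.5 kHz mod fs = 6.1 kHz.
6.1 kHz ≤ fs/2 = 19.05 kHz, appears at 6.1 kHz.
111.3 kHz mod fs = 35.1 kHz.
35.1 kHz > fs/2 = 19.05 kHz, folds to fs − 35.1 kHz = 3 kHz.
Distinct values: {3 kHz, 6.1 kHz, 16.6 kHz} → 3.

3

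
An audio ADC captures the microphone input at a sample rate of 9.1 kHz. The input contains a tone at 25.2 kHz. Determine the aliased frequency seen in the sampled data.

2.1 kHz

25.2 kHz mod fs = 7 kHz.
7 kHz > fs/2 = 4.55 kHz, folds to fs − 7 kHz = 2.1 kHz.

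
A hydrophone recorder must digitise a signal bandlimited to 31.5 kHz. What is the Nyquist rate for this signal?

63 kHz

Nyquist rate = 2 × 31.5 kHz = 63 kHz.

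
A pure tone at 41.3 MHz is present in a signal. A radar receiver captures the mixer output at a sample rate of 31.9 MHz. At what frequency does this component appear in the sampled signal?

41.3 MHz mod fs = 9.4 MHz.
9.4 MHz ≤ fs/2 = 15.95 MHz, appears at 9.4 MHz.

9.4 MHz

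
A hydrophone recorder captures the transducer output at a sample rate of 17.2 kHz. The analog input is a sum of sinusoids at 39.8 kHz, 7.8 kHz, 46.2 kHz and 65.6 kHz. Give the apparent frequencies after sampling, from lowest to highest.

3.2 kHz, 5.4 kHz, 7.8 kHz

fs/2 = 8.6 kHz.
39.8 kHz mod fs = 5.4 kHz.
5.4 kHz ≤ fs/2 = 8.6 kHz, appears at 5.4 kHz.
7.8 kHz ≤ fs/2 = 8.6 kHz, passes unchanged.
46.2 kHz mod fs = 11.8 kHz.
11.8 kHz > fs/2 = 8.6 kHz, folds to fs − 11.8 kHz = 5.4 kHz.
65.6 kHz mod fs = 14 kHz.
14 kHz > fs/2 = 8.6 kHz, folds to fs − 14 kHz = 3.2 kHz.
Distinct values: {3.2 kHz, 5.4 kHz, 7.8 kHz}.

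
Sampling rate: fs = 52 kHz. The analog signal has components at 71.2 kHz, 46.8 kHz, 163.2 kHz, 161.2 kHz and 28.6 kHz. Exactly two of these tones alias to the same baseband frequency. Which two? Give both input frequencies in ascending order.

46.8 kHz, 161.2 kHz

fs/2 = 26 kHz.
71.2 kHz mod fs = 19.2 kHz.
19.2 kHz ≤ fs/2 = 26 kHz, appears at 19.2 kHz.
46.8 kHz > fs/2 = 26 kHz, folds to fs − 46.8 kHz = 5.2 kHz.
163.2 kHz mod fs = 7.2 kHz.
7.2 kHz ≤ fs/2 = 26 kHz, appears at 7.2 kHz.
161.2 kHz mod fs = 5.2 kHz.
5.2 kHz ≤ fs/2 = 26 kHz, appears at 5.2 kHz.
28.6 kHz > fs/2 = 26 kHz, folds to fs − 28.6 kHz = 23.4 kHz.
46.8 kHz and 161.2 kHz both map to 5.2 kHz.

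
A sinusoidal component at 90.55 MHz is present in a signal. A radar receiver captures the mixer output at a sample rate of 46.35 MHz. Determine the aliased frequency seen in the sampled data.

2.15 MHz

90.55 MHz mod fs = 44.2 MHz.
44.2 MHz > fs/2 = 23.175 MHz, folds to fs − 44.2 MHz = 2.15 MHz.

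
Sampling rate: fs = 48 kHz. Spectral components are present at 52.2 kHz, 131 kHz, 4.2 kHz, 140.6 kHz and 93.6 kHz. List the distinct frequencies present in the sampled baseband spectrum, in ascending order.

2.4 kHz, 3.4 kHz, 4.2 kHz, 13 kHz

fs/2 = 24 kHz.
52.2 kHz mod fs = 4.2 kHz.
4.2 kHz ≤ fs/2 = 24 kHz, appears at 4.2 kHz.
131 kHz mod fs = 35 kHz.
35 kHz > fs/2 = 24 kHz, folds to fs − 35 kHz = 13 kHz.
4.2 kHz ≤ fs/2 = 24 kHz, passes unchanged.
140.6 kHz mod fs = 44.6 kHz.
44.6 kHz > fs/2 = 24 kHz, folds to fs − 44.6 kHz = 3.4 kHz.
93.6 kHz mod fs = 45.6 kHz.
45.6 kHz > fs/2 = 24 kHz, folds to fs − 45.6 kHz = 2.4 kHz.
Distinct values: {2.4 kHz, 3.4 kHz, 4.2 kHz, 13 kHz}.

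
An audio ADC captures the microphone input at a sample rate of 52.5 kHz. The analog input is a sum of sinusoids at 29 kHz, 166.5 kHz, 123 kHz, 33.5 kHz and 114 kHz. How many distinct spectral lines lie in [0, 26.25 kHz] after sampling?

4

fs/2 = 26.25 kHz.
29 kHz > fs/2 = 26.25 kHz, folds to fs − 29 kHz = 23.5 kHz.
166.5 kHz mod fs = 9 kHz.
9 kHz ≤ fs/2 = 26.25 kHz, appears at 9 kHz.
123 kHz mod fs = 18 kHz.
18 kHz ≤ fs/2 = 26.25 kHz, appears at 18 kHz.
33.5 kHz > fs/2 = 26.25 kHz, folds to fs − 33.5 kHz = 19 kHz.
114 kHz mod fs = 9 kHz.
9 kHz ≤ fs/2 = 26.25 kHz, appears at 9 kHz.
Distinct values: {9 kHz, 18 kHz, 19 kHz, 23.5 kHz} → 4.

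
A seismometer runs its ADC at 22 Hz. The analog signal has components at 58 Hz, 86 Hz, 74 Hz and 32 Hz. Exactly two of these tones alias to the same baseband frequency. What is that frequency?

8 Hz

fs/2 = 11 Hz.
58 Hz mod fs = 14 Hz.
14 Hz > fs/2 = 11 Hz, folds to fs − 14 Hz = 8 Hz.
86 Hz mod fs = 20 Hz.
20 Hz > fs/2 = 11 Hz, folds to fs − 20 Hz = 2 Hz.
74 Hz mod fs = 8 Hz.
8 Hz ≤ fs/2 = 11 Hz, appears at 8 Hz.
32 Hz mod fs = 10 Hz.
10 Hz ≤ fs/2 = 11 Hz, appears at 10 Hz.
58 Hz and 74 Hz both map to 8 Hz.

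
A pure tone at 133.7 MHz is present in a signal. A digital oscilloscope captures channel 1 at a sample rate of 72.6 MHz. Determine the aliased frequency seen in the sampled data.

11.5 MHz

133.7 MHz mod fs = 61.1 MHz.
61.1 MHz > fs/2 = 36.3 MHz, folds to fs − 61.1 MHz = 11.5 MHz.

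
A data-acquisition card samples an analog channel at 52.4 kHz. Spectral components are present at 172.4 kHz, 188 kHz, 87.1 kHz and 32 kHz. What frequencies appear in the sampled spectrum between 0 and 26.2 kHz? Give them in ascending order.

15.2 kHz, 17.7 kHz, 20.4 kHz, 21.6 kHz

fs/2 = 26.2 kHz.
172.4 kHz mod fs = 15.2 kHz.
15.2 kHz ≤ fs/2 = 26.2 kHz, appears at 15.2 kHz.
188 kHz mod fs = 30.8 kHz.
30.8 kHz > fs/2 = 26.2 kHz, folds to fs − 30.8 kHz = 21.6 kHz.
87.1 kHz mod fs = 34.7 kHz.
34.7 kHz > fs/2 = 26.2 kHz, folds to fs − 34.7 kHz = 17.7 kHz.
32 kHz > fs/2 = 26.2 kHz, folds to fs − 32 kHz = 20.4 kHz.
Distinct values: {15.2 kHz, 17.7 kHz, 20.4 kHz, 21.6 kHz}.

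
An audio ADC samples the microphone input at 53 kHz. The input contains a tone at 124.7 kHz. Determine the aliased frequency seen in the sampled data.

18.7 kHz

124.7 kHz mod fs = 18.7 kHz.
18.7 kHz ≤ fs/2 = 26.5 kHz, appears at 18.7 kHz.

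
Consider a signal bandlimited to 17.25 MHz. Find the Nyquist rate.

Nyquist rate = 2 × 17.25 MHz = 34.5 MHz.

34.5 MHz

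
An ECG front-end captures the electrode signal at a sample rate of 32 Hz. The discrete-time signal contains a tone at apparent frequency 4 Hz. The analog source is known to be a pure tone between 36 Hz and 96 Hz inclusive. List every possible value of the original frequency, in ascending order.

Frequencies that alias to 4 Hz are k·fs ± 4 Hz for integer k ≥ 0.
k=0: 4 Hz.
k=1: 28 Hz, 36 Hz.
k=2: 60 Hz, 68 Hz.
k=3: 92 Hz, 100 Hz.
k=4: 124 Hz, 132 Hz.
Within [36 Hz, 96 Hz]: 36 Hz, 60 Hz, 68 Hz, 92 Hz.

36 Hz, 60 Hz, 68 Hz, 92 Hz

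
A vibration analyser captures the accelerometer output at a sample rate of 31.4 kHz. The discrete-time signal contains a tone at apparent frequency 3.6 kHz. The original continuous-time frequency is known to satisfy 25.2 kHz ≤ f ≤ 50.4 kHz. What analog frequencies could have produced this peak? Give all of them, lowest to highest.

27.8 kHz, 35 kHz

Frequencies that alias to 3.6 kHz are k·fs ± 3.6 kHz for integer k ≥ 0.
k=0: 3.6 kHz.
k=1: 27.8 kHz, 35 kHz.
k=2: 59.2 kHz, 66.4 kHz.
Within [25.2 kHz, 50.4 kHz]: 27.8 kHz, 35 kHz.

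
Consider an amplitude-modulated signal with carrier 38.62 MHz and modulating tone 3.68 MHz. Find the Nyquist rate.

84.6 MHz

AM sidebands sit at fc ± fm = 34.94 MHz and 42.3 MHz.
Highest-frequency component: 42.3 MHz.
Nyquist rate = 2 × 42.3 MHz = 84.6 MHz.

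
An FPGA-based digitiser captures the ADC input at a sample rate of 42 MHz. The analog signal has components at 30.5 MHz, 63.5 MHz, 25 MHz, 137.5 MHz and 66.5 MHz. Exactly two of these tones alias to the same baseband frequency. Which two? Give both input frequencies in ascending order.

fs/2 = 21 MHz.
30.5 MHz > fs/2 = 21 MHz, folds to fs − 30.5 MHz = 11.5 MHz.
63.5 MHz mod fs = 21.5 MHz.
21.5 MHz > fs/2 = 21 MHz, folds to fs − 21.5 MHz = 20.5 MHz.
25 MHz > fs/2 = 21 MHz, folds to fs − 25 MHz = 17 MHz.
137.5 MHz mod fs = 11.5 MHz.
11.5 MHz ≤ fs/2 = 21 MHz, appears at 11.5 MHz.
66.5 MHz mod fs = 24.5 MHz.
24.5 MHz > fs/2 = 21 MHz, folds to fs − 24.5 MHz = 17.5 MHz.
30.5 MHz and 137.5 MHz both map to 11.5 MHz.

30.5 MHz, 137.5 MHz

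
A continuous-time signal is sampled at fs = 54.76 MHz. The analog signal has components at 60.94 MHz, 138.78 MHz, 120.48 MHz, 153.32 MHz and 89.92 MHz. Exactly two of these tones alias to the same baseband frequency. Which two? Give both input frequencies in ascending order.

120.48 MHz, 153.32 MHz

fs/2 = 27.38 MHz.
60.94 MHz mod fs = 6.18 MHz.
6.18 MHz ≤ fs/2 = 27.38 MHz, appears at 6.18 MHz.
138.78 MHz mod fs = 29.26 MHz.
29.26 MHz > fs/2 = 27.38 MHz, folds to fs − 29.26 MHz = 25.5 MHz.
120.48 MHz mod fs = 10.96 MHz.
10.96 MHz ≤ fs/2 = 27.38 MHz, appears at 10.96 MHz.
153.32 MHz mod fs = 43.8 MHz.
43.8 MHz > fs/2 = 27.38 MHz, folds to fs − 43.8 MHz = 10.96 MHz.
89.92 MHz mod fs = 35.16 MHz.
35.16 MHz > fs/2 = 27.38 MHz, folds to fs − 35.16 MHz = 19.6 MHz.
120.48 MHz and 153.32 MHz both map to 10.96 MHz.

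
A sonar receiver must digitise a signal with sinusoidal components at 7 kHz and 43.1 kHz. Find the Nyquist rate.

Highest-frequency component: 43.1 kHz.
Nyquist rate = 2 × 43.1 kHz = 86.2 kHz.

86.2 kHz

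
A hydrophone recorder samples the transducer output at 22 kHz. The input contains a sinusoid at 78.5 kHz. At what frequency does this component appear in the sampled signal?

78.5 kHz mod fs = 12.5 kHz.
12.5 kHz > fs/2 = 11 kHz, folds to fs − 12.5 kHz = 9.5 kHz.

9.5 kHz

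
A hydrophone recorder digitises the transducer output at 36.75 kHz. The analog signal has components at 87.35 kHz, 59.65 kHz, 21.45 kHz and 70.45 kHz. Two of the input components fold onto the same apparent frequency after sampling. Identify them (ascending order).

fs/2 = 18.375 kHz.
87.35 kHz mod fs = 13.85 kHz.
13.85 kHz ≤ fs/2 = 18.375 kHz, appears at 13.85 kHz.
59.65 kHz mod fs = 22.9 kHz.
22.9 kHz > fs/2 = 18.375 kHz, folds to fs − 22.9 kHz = 13.85 kHz.
21.45 kHz > fs/2 = 18.375 kHz, folds to fs − 21.45 kHz = 15.3 kHz.
70.45 kHz mod fs = 33.7 kHz.
33.7 kHz > fs/2 = 18.375 kHz, folds to fs − 33.7 kHz = 3.05 kHz.
59.65 kHz and 87.35 kHz both map to 13.85 kHz.

59.65 kHz, 87.35 kHz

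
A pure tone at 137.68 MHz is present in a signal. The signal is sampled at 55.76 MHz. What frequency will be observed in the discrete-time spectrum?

26.16 MHz

137.68 MHz mod fs = 26.16 MHz.
26.16 MHz ≤ fs/2 = 27.88 MHz, appears at 26.16 MHz.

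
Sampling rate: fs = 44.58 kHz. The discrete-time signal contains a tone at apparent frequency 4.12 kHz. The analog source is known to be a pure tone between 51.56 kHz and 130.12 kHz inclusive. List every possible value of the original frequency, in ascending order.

85.04 kHz, 93.28 kHz, 129.62 kHz

Frequencies that alias to 4.12 kHz are k·fs ± 4.12 kHz for integer k ≥ 0.
k=0: 4.12 kHz.
k=1: 40.46 kHz, 48.7 kHz.
k=2: 85.04 kHz, 93.28 kHz.
k=3: 129.62 kHz, 137.86 kHz.
k=4: 174.2 kHz, 182.44 kHz.
Within [51.56 kHz, 130.12 kHz]: 85.04 kHz, 93.28 kHz, 129.62 kHz.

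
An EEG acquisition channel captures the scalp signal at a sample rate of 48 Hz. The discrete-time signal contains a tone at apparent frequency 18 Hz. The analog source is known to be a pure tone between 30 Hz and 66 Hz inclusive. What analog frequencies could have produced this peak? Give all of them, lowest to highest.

Frequencies that alias to 18 Hz are k·fs ± 18 Hz for integer k ≥ 0.
k=0: 18 Hz.
k=1: 30 Hz, 66 Hz.
k=2: 78 Hz, 114 Hz.
Within [30 Hz, 66 Hz]: 30 Hz, 66 Hz.

30 Hz, 66 Hz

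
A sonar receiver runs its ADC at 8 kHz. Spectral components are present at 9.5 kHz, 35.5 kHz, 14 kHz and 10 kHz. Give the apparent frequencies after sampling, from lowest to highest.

1.5 kHz, 2 kHz, 3.5 kHz

fs/2 = 4 kHz.
9.5 kHz mod fs = 1.5 kHz.
1.5 kHz ≤ fs/2 = 4 kHz, appears at 1.5 kHz.
35.5 kHz mod fs = 3.5 kHz.
3.5 kHz ≤ fs/2 = 4 kHz, appears at 3.5 kHz.
14 kHz mod fs = 6 kHz.
6 kHz > fs/2 = 4 kHz, folds to fs − 6 kHz = 2 kHz.
10 kHz mod fs = 2 kHz.
2 kHz ≤ fs/2 = 4 kHz, appears at 2 kHz.
Distinct values: {1.5 kHz, 2 kHz, 3.5 kHz}.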